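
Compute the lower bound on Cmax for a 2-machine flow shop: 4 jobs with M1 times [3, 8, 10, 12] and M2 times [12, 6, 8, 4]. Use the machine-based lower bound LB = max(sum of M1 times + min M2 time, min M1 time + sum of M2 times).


LB1 = sum(M1 times) + min(M2 times) = 33 + 4 = 37
LB2 = min(M1 times) + sum(M2 times) = 3 + 30 = 33
Lower bound = max(LB1, LB2) = max(37, 33) = 37

37


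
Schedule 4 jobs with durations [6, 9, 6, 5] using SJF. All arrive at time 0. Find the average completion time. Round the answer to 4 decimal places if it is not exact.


SJF order (ascending): [5, 6, 6, 9]
Completion times:
  Job 1: burst=5, C=5
  Job 2: burst=6, C=11
  Job 3: burst=6, C=17
  Job 4: burst=9, C=26
Average completion = 59/4 = 14.75

14.75


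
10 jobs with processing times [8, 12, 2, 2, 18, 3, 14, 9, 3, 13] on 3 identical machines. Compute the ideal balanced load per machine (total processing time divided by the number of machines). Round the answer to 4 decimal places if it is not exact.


Total processing time = 8 + 12 + 2 + 2 + 18 + 3 + 14 + 9 + 3 + 13 = 84
Number of machines = 3
Ideal balanced load = 84 / 3 = 28.0

28.0


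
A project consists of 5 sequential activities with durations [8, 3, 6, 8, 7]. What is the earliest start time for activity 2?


Activity 2 starts after activities 1 through 1 complete.
Predecessor durations: [8]
ES = 8 = 8

8


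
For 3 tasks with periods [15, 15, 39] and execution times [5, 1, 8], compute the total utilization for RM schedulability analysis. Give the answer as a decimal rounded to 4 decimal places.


Compute individual utilizations (exact fractions):
  Task 1: C/T = 5/15 = 1/3 (approx. 0.3333)
  Task 2: C/T = 1/15 (approx. 0.0667)
  Task 3: C/T = 8/39 (approx. 0.2051)
Total utilization U = 1/3 + 1/15 + 8/39 = 118/195
Rounded to 4 decimal places: U = 0.6051
RM (Liu & Layland) bound for 3 tasks = 0.779763; compare with U = 118/195 (approx. 0.605128)
U <= bound, so schedulable by RM sufficient condition.

0.6051


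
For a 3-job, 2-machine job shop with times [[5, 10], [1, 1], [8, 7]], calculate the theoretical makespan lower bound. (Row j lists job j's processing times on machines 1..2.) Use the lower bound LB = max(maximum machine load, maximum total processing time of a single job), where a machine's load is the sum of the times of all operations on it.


Machine loads:
  Machine 1: 5 + 1 + 8 = 14
  Machine 2: 10 + 1 + 7 = 18
Max machine load = 18
Job totals:
  Job 1: 15
  Job 2: 2
  Job 3: 15
Max job total = 15
Lower bound = max(18, 15) = 18

18


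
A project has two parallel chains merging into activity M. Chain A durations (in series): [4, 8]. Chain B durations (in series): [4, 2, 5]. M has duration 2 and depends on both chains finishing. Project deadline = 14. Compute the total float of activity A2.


Forward pass: ES(A2) = sum of predecessors on chain A = 4
EF = ES + duration = 4 + 8 = 12
Backward pass: LF(M) = deadline = 14; LS(M) = 14 - 2 = 12
LF(A2) = LS(M) - sum(successors on chain A) = 12 - 0 = 12
LS = LF - duration = 12 - 8 = 4
Total float = LS - ES = 4 - 4 = 0

0


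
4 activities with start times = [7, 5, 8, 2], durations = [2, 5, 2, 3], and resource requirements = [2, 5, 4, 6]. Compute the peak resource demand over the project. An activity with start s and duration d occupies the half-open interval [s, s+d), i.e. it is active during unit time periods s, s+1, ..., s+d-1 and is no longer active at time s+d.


Each activity i is active on [start_i, start_i + duration_i).
Compute total resource usage per time slot:
  t=0: active resources = [], total = 0
  t=1: active resources = [], total = 0
  t=2: active resources = [6], total = 6
  t=3: active resources = [6], total = 6
  t=4: active resources = [6], total = 6
  t=5: active resources = [5], total = 5
  t=6: active resources = [5], total = 5
  t=7: active resources = [2, 5], total = 7
  t=8: active resources = [2, 5, 4], total = 11
  t=9: active resources = [5, 4], total = 9
Peak resource demand = 11

11


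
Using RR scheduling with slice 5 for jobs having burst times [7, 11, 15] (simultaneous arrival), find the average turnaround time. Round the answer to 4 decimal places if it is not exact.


Time quantum = 5
Execution trace:
  J1 runs 5 units, time = 5
  J2 runs 5 units, time = 10
  J3 runs 5 units, time = 15
  J1 runs 2 units, time = 17
  J2 runs 5 units, time = 22
  J3 runs 5 units, time = 27
  J2 runs 1 units, time = 28
  J3 runs 5 units, time = 33
Finish times: [17, 28, 33]
Average turnaround = 78/3 = 26.0

26.0


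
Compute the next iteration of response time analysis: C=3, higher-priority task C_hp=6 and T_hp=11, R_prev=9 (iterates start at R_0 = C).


R_next = C + ceil(R_prev / T_hp) * C_hp
ceil(9 / 11) = ceil(0.8182) = 1
Interference = 1 * 6 = 6
R_next = 3 + 6 = 9
R_next = R_prev, so the iteration has converged (response time = 9).

9


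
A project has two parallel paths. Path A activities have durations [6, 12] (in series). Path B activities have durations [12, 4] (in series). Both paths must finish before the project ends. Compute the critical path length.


Path A total = 6 + 12 = 18
Path B total = 12 + 4 = 16
Critical path = longest path = max(18, 16) = 18

18


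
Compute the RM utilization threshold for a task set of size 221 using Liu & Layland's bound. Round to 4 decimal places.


Compute 2^(1/221) = 1.0031413363
Subtract 1: 1.0031413363 - 1 = 0.0031413363
Multiply by n: 221 * 0.0031413363 = 0.6942353223
Round to 4 dp: 0.6942

0.6942


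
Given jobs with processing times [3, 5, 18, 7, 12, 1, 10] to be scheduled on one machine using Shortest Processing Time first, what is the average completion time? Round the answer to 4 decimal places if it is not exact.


Sort jobs by processing time (SPT order): [1, 3, 5, 7, 10, 12, 18]
Compute completion times sequentially:
  Job 1: processing = 1, completes at 1
  Job 2: processing = 3, completes at 4
  Job 3: processing = 5, completes at 9
  Job 4: processing = 7, completes at 16
  Job 5: processing = 10, completes at 26
  Job 6: processing = 12, completes at 38
  Job 7: processing = 18, completes at 56
Sum of completion times = 150
Average completion time = 150/7 = 21.4286

21.4286


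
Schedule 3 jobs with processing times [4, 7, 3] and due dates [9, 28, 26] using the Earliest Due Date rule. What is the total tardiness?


Sort by due date (EDD order): [(4, 9), (3, 26), (7, 28)]
Compute completion times and tardiness:
  Job 1: p=4, d=9, C=4, tardiness=max(0,4-9)=0
  Job 2: p=3, d=26, C=7, tardiness=max(0,7-26)=0
  Job 3: p=7, d=28, C=14, tardiness=max(0,14-28)=0
Total tardiness = 0

0


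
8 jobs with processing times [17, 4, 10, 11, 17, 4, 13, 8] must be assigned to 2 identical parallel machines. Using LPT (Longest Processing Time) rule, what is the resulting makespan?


Sort jobs in decreasing order (LPT): [17, 17, 13, 11, 10, 8, 4, 4]
Assign each job to the least loaded machine:
  Machine 1: jobs [17, 13, 8, 4], load = 42
  Machine 2: jobs [17, 11, 10, 4], load = 42
Makespan = max load = 42

42


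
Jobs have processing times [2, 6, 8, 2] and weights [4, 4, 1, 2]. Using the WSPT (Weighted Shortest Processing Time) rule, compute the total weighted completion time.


Compute p/w ratios and sort ascending (WSPT): [(2, 4), (2, 2), (6, 4), (8, 1)]
Compute weighted completion times:
  Job (p=2,w=4): C=2, w*C=4*2=8
  Job (p=2,w=2): C=4, w*C=2*4=8
  Job (p=6,w=4): C=10, w*C=4*10=40
  Job (p=8,w=1): C=18, w*C=1*18=18
Total weighted completion time = 74

74


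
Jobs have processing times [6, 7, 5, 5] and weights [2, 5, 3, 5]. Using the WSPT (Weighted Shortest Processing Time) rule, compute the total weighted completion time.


Compute p/w ratios and sort ascending (WSPT): [(5, 5), (7, 5), (5, 3), (6, 2)]
Compute weighted completion times:
  Job (p=5,w=5): C=5, w*C=5*5=25
  Job (p=7,w=5): C=12, w*C=5*12=60
  Job (p=5,w=3): C=17, w*C=3*17=51
  Job (p=6,w=2): C=23, w*C=2*23=46
Total weighted completion time = 182

182


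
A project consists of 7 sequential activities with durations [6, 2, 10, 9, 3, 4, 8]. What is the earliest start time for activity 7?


Activity 7 starts after activities 1 through 6 complete.
Predecessor durations: [6, 2, 10, 9, 3, 4]
ES = 6 + 2 + 10 + 9 + 3 + 4 = 34

34


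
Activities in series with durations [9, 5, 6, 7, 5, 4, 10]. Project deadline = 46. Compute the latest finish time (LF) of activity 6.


LF(activity 6) = deadline - sum of successor durations
Successors: activities 7 through 7 with durations [10]
Sum of successor durations = 10
LF = 46 - 10 = 36

36


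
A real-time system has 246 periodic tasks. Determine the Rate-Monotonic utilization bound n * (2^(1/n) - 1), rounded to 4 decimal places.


Compute 2^(1/246) = 1.0028216448
Subtract 1: 1.0028216448 - 1 = 0.0028216448
Multiply by n: 246 * 0.0028216448 = 0.6941246208
Round to 4 dp: 0.6941

0.6941


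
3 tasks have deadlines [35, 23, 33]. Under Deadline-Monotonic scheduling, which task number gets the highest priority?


Sort tasks by relative deadline (ascending):
  Task 2: deadline = 23
  Task 3: deadline = 33
  Task 1: deadline = 35
Priority order (highest first): [2, 3, 1]
Highest priority task = 2

2


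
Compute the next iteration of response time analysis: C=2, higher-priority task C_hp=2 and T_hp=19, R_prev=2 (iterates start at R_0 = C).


R_next = C + ceil(R_prev / T_hp) * C_hp
ceil(2 / 19) = ceil(0.1053) = 1
Interference = 1 * 2 = 2
R_next = 2 + 2 = 4

4


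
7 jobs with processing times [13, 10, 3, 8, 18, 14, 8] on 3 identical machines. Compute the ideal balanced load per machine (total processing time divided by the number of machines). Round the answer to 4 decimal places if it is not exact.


Total processing time = 13 + 10 + 3 + 8 + 18 + 14 + 8 = 74
Number of machines = 3
Ideal balanced load = 74 / 3 = 24.6667

24.6667


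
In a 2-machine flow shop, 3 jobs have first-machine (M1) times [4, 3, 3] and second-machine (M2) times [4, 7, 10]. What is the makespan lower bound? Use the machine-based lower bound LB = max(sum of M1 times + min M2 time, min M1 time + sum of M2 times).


LB1 = sum(M1 times) + min(M2 times) = 10 + 4 = 14
LB2 = min(M1 times) + sum(M2 times) = 3 + 21 = 24
Lower bound = max(LB1, LB2) = max(14, 24) = 24

24


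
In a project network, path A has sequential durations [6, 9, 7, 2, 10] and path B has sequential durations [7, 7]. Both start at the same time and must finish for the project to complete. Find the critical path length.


Path A total = 6 + 9 + 7 + 2 + 10 = 34
Path B total = 7 + 7 = 14
Critical path = longest path = max(34, 14) = 34

34


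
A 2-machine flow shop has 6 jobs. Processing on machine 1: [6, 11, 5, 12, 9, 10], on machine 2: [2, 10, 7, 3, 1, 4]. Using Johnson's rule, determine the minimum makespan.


Apply Johnson's rule:
  Group 1 (a <= b): [(3, 5, 7)]
  Group 2 (a > b): [(2, 11, 10), (6, 10, 4), (4, 12, 3), (1, 6, 2), (5, 9, 1)]
Optimal job order: [3, 2, 6, 4, 1, 5]
Schedule:
  Job 3: M1 done at 5, M2 done at 12
  Job 2: M1 done at 16, M2 done at 26
  Job 6: M1 done at 26, M2 done at 30
  Job 4: M1 done at 38, M2 done at 41
  Job 1: M1 done at 44, M2 done at 46
  Job 5: M1 done at 53, M2 done at 54
Makespan = 54

54


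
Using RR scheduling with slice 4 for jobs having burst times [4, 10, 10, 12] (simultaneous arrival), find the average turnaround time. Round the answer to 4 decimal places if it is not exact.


Time quantum = 4
Execution trace:
  J1 runs 4 units, time = 4
  J2 runs 4 units, time = 8
  J3 runs 4 units, time = 12
  J4 runs 4 units, time = 16
  J2 runs 4 units, time = 20
  J3 runs 4 units, time = 24
  J4 runs 4 units, time = 28
  J2 runs 2 units, time = 30
  J3 runs 2 units, time = 32
  J4 runs 4 units, time = 36
Finish times: [4, 30, 32, 36]
Average turnaround = 102/4 = 25.5

25.5


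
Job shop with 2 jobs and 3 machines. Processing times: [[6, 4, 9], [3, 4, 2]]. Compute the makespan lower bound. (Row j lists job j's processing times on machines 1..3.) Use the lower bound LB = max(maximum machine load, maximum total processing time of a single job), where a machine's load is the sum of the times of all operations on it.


Machine loads:
  Machine 1: 6 + 3 = 9
  Machine 2: 4 + 4 = 8
  Machine 3: 9 + 2 = 11
Max machine load = 11
Job totals:
  Job 1: 19
  Job 2: 9
Max job total = 19
Lower bound = max(11, 19) = 19

19


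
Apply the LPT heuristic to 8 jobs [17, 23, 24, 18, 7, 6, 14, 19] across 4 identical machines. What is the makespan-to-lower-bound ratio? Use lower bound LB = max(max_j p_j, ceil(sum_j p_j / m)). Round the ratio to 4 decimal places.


LPT order: [24, 23, 19, 18, 17, 14, 7, 6]
Machine loads after assignment: [30, 30, 33, 35]
LPT makespan = 35
Lower bound = max(max_job, ceil(total/4)) = max(24, 32) = 32
Ratio = 35 / 32 = 1.0938

1.0938


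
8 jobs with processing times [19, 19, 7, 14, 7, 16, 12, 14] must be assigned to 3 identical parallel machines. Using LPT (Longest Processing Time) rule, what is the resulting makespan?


Sort jobs in decreasing order (LPT): [19, 19, 16, 14, 14, 12, 7, 7]
Assign each job to the least loaded machine:
  Machine 1: jobs [19, 14], load = 33
  Machine 2: jobs [19, 12, 7], load = 38
  Machine 3: jobs [16, 14, 7], load = 37
Makespan = max load = 38

38


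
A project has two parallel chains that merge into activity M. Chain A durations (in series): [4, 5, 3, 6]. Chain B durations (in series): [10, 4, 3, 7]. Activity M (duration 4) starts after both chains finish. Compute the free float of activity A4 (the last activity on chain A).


ES(A4) = sum of predecessors on chain A = 12
EF(A4) = ES + duration = 12 + 6 = 18
Successor of A4 is M. ES(M) = max(sum(A), sum(B)) = max(18, 24) = 24
Free float = ES(successor) - EF(current) = 24 - 18 = 6

6


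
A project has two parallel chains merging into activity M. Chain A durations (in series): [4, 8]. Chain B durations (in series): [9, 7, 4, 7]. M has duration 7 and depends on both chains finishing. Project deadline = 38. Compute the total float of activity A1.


Forward pass: ES(A1) = sum of predecessors on chain A = 0
EF = ES + duration = 0 + 4 = 4
Backward pass: LF(M) = deadline = 38; LS(M) = 38 - 7 = 31
LF(A1) = LS(M) - sum(successors on chain A) = 31 - 8 = 23
LS = LF - duration = 23 - 4 = 19
Total float = LS - ES = 19 - 0 = 19

19


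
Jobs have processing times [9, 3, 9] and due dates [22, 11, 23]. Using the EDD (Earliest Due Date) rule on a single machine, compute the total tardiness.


Sort by due date (EDD order): [(3, 11), (9, 22), (9, 23)]
Compute completion times and tardiness:
  Job 1: p=3, d=11, C=3, tardiness=max(0,3-11)=0
  Job 2: p=9, d=22, C=12, tardiness=max(0,12-22)=0
  Job 3: p=9, d=23, C=21, tardiness=max(0,21-23)=0
Total tardiness = 0

0


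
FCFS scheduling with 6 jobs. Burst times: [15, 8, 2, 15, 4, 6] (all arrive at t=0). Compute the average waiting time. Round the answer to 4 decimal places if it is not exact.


FCFS order (as given): [15, 8, 2, 15, 4, 6]
Waiting times:
  Job 1: wait = 0
  Job 2: wait = 15
  Job 3: wait = 23
  Job 4: wait = 25
  Job 5: wait = 40
  Job 6: wait = 44
Sum of waiting times = 147
Average waiting time = 147/6 = 24.5

24.5


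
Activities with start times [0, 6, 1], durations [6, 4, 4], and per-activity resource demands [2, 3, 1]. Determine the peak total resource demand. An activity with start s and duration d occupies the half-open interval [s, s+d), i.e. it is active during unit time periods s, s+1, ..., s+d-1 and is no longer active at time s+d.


Each activity i is active on [start_i, start_i + duration_i).
Compute total resource usage per time slot:
  t=0: active resources = [2], total = 2
  t=1: active resources = [2, 1], total = 3
  t=2: active resources = [2, 1], total = 3
  t=3: active resources = [2, 1], total = 3
  t=4: active resources = [2, 1], total = 3
  t=5: active resources = [2], total = 2
  t=6: active resources = [3], total = 3
  t=7: active resources = [3], total = 3
  t=8: active resources = [3], total = 3
  t=9: active resources = [3], total = 3
Peak resource demand = 3

3


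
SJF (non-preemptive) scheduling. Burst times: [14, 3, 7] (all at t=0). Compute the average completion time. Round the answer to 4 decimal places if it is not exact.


SJF order (ascending): [3, 7, 14]
Completion times:
  Job 1: burst=3, C=3
  Job 2: burst=7, C=10
  Job 3: burst=14, C=24
Average completion = 37/3 = 12.3333

12.3333


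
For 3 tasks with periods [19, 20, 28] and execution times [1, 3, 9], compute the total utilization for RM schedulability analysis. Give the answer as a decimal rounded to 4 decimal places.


Compute individual utilizations (exact fractions):
  Task 1: C/T = 1/19 (approx. 0.0526)
  Task 2: C/T = 3/20 (approx. 0.15)
  Task 3: C/T = 9/28 (approx. 0.3214)
Total utilization U = 1/19 + 3/20 + 9/28 = 697/1330
Rounded to 4 decimal places: U = 0.5241
RM (Liu & Layland) bound for 3 tasks = 0.779763; compare with U = 697/1330 (approx. 0.524060)
U <= bound, so schedulable by RM sufficient condition.

0.5241


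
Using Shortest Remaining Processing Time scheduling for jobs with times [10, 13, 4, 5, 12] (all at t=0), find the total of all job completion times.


Since all jobs arrive at t=0, SRPT equals SPT ordering.
SPT order: [4, 5, 10, 12, 13]
Completion times:
  Job 1: p=4, C=4
  Job 2: p=5, C=9
  Job 3: p=10, C=19
  Job 4: p=12, C=31
  Job 5: p=13, C=44
Total completion time = 4 + 9 + 19 + 31 + 44 = 107

107


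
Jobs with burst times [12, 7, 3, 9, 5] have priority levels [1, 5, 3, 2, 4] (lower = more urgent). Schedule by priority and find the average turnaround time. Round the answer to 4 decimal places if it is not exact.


Sort by priority (ascending = highest first):
Order: [(1, 12), (2, 9), (3, 3), (4, 5), (5, 7)]
Completion times:
  Priority 1, burst=12, C=12
  Priority 2, burst=9, C=21
  Priority 3, burst=3, C=24
  Priority 4, burst=5, C=29
  Priority 5, burst=7, C=36
Average turnaround = 122/5 = 24.4

24.4


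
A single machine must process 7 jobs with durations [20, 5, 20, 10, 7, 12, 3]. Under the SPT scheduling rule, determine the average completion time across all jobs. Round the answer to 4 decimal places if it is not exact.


Sort jobs by processing time (SPT order): [3, 5, 7, 10, 12, 20, 20]
Compute completion times sequentially:
  Job 1: processing = 3, completes at 3
  Job 2: processing = 5, completes at 8
  Job 3: processing = 7, completes at 15
  Job 4: processing = 10, completes at 25
  Job 5: processing = 12, completes at 37
  Job 6: processing = 20, completes at 57
  Job 7: processing = 20, completes at 77
Sum of completion times = 222
Average completion time = 222/7 = 31.7143

31.7143


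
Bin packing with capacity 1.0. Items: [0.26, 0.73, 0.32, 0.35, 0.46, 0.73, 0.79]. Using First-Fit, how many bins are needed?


Place items sequentially using First-Fit:
  Item 0.26 -> new Bin 1
  Item 0.73 -> Bin 1 (now 0.99)
  Item 0.32 -> new Bin 2
  Item 0.35 -> Bin 2 (now 0.67)
  Item 0.46 -> new Bin 3
  Item 0.73 -> new Bin 4
  Item 0.79 -> new Bin 5
Total bins used = 5

5


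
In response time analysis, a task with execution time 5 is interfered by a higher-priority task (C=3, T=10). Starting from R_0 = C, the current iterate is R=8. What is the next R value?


R_next = C + ceil(R_prev / T_hp) * C_hp
ceil(8 / 10) = ceil(0.8) = 1
Interference = 1 * 3 = 3
R_next = 5 + 3 = 8
R_next = R_prev, so the iteration has converged (response time = 8).

8


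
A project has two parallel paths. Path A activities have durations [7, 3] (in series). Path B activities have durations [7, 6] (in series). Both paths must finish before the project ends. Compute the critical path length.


Path A total = 7 + 3 = 10
Path B total = 7 + 6 = 13
Critical path = longest path = max(10, 13) = 13

13


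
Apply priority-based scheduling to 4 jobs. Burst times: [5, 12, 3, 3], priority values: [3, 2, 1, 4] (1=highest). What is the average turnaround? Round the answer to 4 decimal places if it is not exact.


Sort by priority (ascending = highest first):
Order: [(1, 3), (2, 12), (3, 5), (4, 3)]
Completion times:
  Priority 1, burst=3, C=3
  Priority 2, burst=12, C=15
  Priority 3, burst=5, C=20
  Priority 4, burst=3, C=23
Average turnaround = 61/4 = 15.25

15.25


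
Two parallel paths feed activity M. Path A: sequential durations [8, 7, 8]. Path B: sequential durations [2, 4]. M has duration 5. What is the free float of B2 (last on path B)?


ES(B2) = sum of predecessors on chain B = 2
EF(B2) = ES + duration = 2 + 4 = 6
Successor of B2 is M. ES(M) = max(sum(A), sum(B)) = max(23, 6) = 23
Free float = ES(successor) - EF(current) = 23 - 6 = 17

17


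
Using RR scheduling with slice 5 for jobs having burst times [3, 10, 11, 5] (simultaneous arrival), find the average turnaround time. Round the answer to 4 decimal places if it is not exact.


Time quantum = 5
Execution trace:
  J1 runs 3 units, time = 3
  J2 runs 5 units, time = 8
  J3 runs 5 units, time = 13
  J4 runs 5 units, time = 18
  J2 runs 5 units, time = 23
  J3 runs 5 units, time = 28
  J3 runs 1 units, time = 29
Finish times: [3, 23, 29, 18]
Average turnaround = 73/4 = 18.25

18.25


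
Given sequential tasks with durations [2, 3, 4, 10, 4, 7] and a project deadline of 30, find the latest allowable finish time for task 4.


LF(activity 4) = deadline - sum of successor durations
Successors: activities 5 through 6 with durations [4, 7]
Sum of successor durations = 11
LF = 30 - 11 = 19

19


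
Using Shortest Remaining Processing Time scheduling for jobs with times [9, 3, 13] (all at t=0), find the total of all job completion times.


Since all jobs arrive at t=0, SRPT equals SPT ordering.
SPT order: [3, 9, 13]
Completion times:
  Job 1: p=3, C=3
  Job 2: p=9, C=12
  Job 3: p=13, C=25
Total completion time = 3 + 12 + 25 = 40

40


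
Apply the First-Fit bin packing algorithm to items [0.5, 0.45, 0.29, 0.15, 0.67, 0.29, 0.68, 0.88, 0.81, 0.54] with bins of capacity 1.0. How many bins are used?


Place items sequentially using First-Fit:
  Item 0.5 -> new Bin 1
  Item 0.45 -> Bin 1 (now 0.95)
  Item 0.29 -> new Bin 2
  Item 0.15 -> Bin 2 (now 0.44)
  Item 0.67 -> new Bin 3
  Item 0.29 -> Bin 2 (now 0.73)
  Item 0.68 -> new Bin 4
  Item 0.88 -> new Bin 5
  Item 0.81 -> new Bin 6
  Item 0.54 -> new Bin 7
Total bins used = 7

7


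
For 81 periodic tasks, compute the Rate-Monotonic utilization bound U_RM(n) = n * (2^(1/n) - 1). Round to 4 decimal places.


Compute 2^(1/81) = 1.0085940916
Subtract 1: 1.0085940916 - 1 = 0.0085940916
Multiply by n: 81 * 0.0085940916 = 0.6961214196
Round to 4 dp: 0.6961

0.6961


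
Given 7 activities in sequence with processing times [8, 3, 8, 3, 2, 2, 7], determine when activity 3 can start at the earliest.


Activity 3 starts after activities 1 through 2 complete.
Predecessor durations: [8, 3]
ES = 8 + 3 = 11

11


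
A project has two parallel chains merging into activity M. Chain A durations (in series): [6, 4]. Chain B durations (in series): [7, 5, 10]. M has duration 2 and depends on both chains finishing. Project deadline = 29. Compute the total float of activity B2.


Forward pass: ES(B2) = sum of predecessors on chain B = 7
EF = ES + duration = 7 + 5 = 12
Backward pass: LF(M) = deadline = 29; LS(M) = 29 - 2 = 27
LF(B2) = LS(M) - sum(successors on chain B) = 27 - 10 = 17
LS = LF - duration = 17 - 5 = 12
Total float = LS - ES = 12 - 7 = 5

5


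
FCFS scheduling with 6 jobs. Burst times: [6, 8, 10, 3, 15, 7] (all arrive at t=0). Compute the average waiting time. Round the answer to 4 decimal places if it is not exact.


FCFS order (as given): [6, 8, 10, 3, 15, 7]
Waiting times:
  Job 1: wait = 0
  Job 2: wait = 6
  Job 3: wait = 14
  Job 4: wait = 24
  Job 5: wait = 27
  Job 6: wait = 42
Sum of waiting times = 113
Average waiting time = 113/6 = 18.8333

18.8333


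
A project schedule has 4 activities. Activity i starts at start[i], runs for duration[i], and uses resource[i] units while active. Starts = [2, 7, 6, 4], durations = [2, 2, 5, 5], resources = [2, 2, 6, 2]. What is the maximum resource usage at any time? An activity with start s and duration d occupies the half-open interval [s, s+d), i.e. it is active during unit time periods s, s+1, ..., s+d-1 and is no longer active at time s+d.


Each activity i is active on [start_i, start_i + duration_i).
Compute total resource usage per time slot:
  t=0: active resources = [], total = 0
  t=1: active resources = [], total = 0
  t=2: active resources = [2], total = 2
  t=3: active resources = [2], total = 2
  t=4: active resources = [2], total = 2
  t=5: active resources = [2], total = 2
  t=6: active resources = [6, 2], total = 8
  t=7: active resources = [2, 6, 2], total = 10
  t=8: active resources = [2, 6, 2], total = 10
  t=9: active resources = [6], total = 6
  t=10: active resources = [6], total = 6
Peak resource demand = 10

10


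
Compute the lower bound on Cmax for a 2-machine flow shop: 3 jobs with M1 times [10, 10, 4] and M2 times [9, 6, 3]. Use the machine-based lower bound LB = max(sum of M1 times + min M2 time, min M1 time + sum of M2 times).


LB1 = sum(M1 times) + min(M2 times) = 24 + 3 = 27
LB2 = min(M1 times) + sum(M2 times) = 4 + 18 = 22
Lower bound = max(LB1, LB2) = max(27, 22) = 27

27


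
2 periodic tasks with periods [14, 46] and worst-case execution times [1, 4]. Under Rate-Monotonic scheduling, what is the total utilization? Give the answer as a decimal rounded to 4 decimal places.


Compute individual utilizations (exact fractions):
  Task 1: C/T = 1/14 (approx. 0.0714)
  Task 2: C/T = 4/46 = 2/23 (approx. 0.087)
Total utilization U = 1/14 + 2/23 = 51/322
Rounded to 4 decimal places: U = 0.1584
RM (Liu & Layland) bound for 2 tasks = 0.828427; compare with U = 51/322 (approx. 0.158385)
U <= bound, so schedulable by RM sufficient condition.

0.1584


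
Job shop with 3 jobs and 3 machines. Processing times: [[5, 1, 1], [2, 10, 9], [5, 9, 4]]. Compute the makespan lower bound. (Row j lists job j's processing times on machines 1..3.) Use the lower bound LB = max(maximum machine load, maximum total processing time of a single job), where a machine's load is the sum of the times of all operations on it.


Machine loads:
  Machine 1: 5 + 2 + 5 = 12
  Machine 2: 1 + 10 + 9 = 20
  Machine 3: 1 + 9 + 4 = 14
Max machine load = 20
Job totals:
  Job 1: 7
  Job 2: 21
  Job 3: 18
Max job total = 21
Lower bound = max(20, 21) = 21

21


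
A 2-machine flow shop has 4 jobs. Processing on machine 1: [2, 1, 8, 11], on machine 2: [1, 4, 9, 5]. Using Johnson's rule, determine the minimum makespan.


Apply Johnson's rule:
  Group 1 (a <= b): [(2, 1, 4), (3, 8, 9)]
  Group 2 (a > b): [(4, 11, 5), (1, 2, 1)]
Optimal job order: [2, 3, 4, 1]
Schedule:
  Job 2: M1 done at 1, M2 done at 5
  Job 3: M1 done at 9, M2 done at 18
  Job 4: M1 done at 20, M2 done at 25
  Job 1: M1 done at 22, M2 done at 26
Makespan = 26

26


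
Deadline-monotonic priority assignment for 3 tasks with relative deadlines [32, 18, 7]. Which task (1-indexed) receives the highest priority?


Sort tasks by relative deadline (ascending):
  Task 3: deadline = 7
  Task 2: deadline = 18
  Task 1: deadline = 32
Priority order (highest first): [3, 2, 1]
Highest priority task = 3

3


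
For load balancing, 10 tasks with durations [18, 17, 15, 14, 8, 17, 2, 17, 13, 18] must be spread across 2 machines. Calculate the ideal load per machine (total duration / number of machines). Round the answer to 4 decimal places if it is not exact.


Total processing time = 18 + 17 + 15 + 14 + 8 + 17 + 2 + 17 + 13 + 18 = 139
Number of machines = 2
Ideal balanced load = 139 / 2 = 69.5

69.5


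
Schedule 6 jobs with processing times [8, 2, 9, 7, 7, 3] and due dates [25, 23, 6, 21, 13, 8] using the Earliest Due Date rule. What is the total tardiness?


Sort by due date (EDD order): [(9, 6), (3, 8), (7, 13), (7, 21), (2, 23), (8, 25)]
Compute completion times and tardiness:
  Job 1: p=9, d=6, C=9, tardiness=max(0,9-6)=3
  Job 2: p=3, d=8, C=12, tardiness=max(0,12-8)=4
  Job 3: p=7, d=13, C=19, tardiness=max(0,19-13)=6
  Job 4: p=7, d=21, C=26, tardiness=max(0,26-21)=5
  Job 5: p=2, d=23, C=28, tardiness=max(0,28-23)=5
  Job 6: p=8, d=25, C=36, tardiness=max(0,36-25)=11
Total tardiness = 34

34


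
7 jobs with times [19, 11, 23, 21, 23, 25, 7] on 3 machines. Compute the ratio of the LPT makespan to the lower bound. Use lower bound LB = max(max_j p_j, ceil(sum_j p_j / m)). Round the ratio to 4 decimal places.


LPT order: [25, 23, 23, 21, 19, 11, 7]
Machine loads after assignment: [43, 44, 42]
LPT makespan = 44
Lower bound = max(max_job, ceil(total/3)) = max(25, 43) = 43
Ratio = 44 / 43 = 1.0233

1.0233


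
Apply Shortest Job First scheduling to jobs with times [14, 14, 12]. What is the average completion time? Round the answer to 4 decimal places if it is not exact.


SJF order (ascending): [12, 14, 14]
Completion times:
  Job 1: burst=12, C=12
  Job 2: burst=14, C=26
  Job 3: burst=14, C=40
Average completion = 78/3 = 26.0

26.0


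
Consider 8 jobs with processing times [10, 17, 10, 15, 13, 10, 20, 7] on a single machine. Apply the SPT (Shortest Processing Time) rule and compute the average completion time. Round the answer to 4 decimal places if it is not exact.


Sort jobs by processing time (SPT order): [7, 10, 10, 10, 13, 15, 17, 20]
Compute completion times sequentially:
  Job 1: processing = 7, completes at 7
  Job 2: processing = 10, completes at 17
  Job 3: processing = 10, completes at 27
  Job 4: processing = 10, completes at 37
  Job 5: processing = 13, completes at 50
  Job 6: processing = 15, completes at 65
  Job 7: processing = 17, completes at 82
  Job 8: processing = 20, completes at 102
Sum of completion times = 387
Average completion time = 387/8 = 48.375

48.375


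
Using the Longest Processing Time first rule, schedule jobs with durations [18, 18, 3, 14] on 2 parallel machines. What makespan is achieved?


Sort jobs in decreasing order (LPT): [18, 18, 14, 3]
Assign each job to the least loaded machine:
  Machine 1: jobs [18, 14], load = 32
  Machine 2: jobs [18, 3], load = 21
Makespan = max load = 32

32


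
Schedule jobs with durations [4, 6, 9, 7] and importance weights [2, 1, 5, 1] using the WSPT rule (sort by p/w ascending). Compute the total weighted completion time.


Compute p/w ratios and sort ascending (WSPT): [(9, 5), (4, 2), (6, 1), (7, 1)]
Compute weighted completion times:
  Job (p=9,w=5): C=9, w*C=5*9=45
  Job (p=4,w=2): C=13, w*C=2*13=26
  Job (p=6,w=1): C=19, w*C=1*19=19
  Job (p=7,w=1): C=26, w*C=1*26=26
Total weighted completion time = 116

116


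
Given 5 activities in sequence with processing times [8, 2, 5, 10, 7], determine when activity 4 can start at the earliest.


Activity 4 starts after activities 1 through 3 complete.
Predecessor durations: [8, 2, 5]
ES = 8 + 2 + 5 = 15

15


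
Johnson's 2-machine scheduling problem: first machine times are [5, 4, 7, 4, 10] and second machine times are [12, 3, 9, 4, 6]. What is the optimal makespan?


Apply Johnson's rule:
  Group 1 (a <= b): [(4, 4, 4), (1, 5, 12), (3, 7, 9)]
  Group 2 (a > b): [(5, 10, 6), (2, 4, 3)]
Optimal job order: [4, 1, 3, 5, 2]
Schedule:
  Job 4: M1 done at 4, M2 done at 8
  Job 1: M1 done at 9, M2 done at 21
  Job 3: M1 done at 16, M2 done at 30
  Job 5: M1 done at 26, M2 done at 36
  Job 2: M1 done at 30, M2 done at 39
Makespan = 39

39


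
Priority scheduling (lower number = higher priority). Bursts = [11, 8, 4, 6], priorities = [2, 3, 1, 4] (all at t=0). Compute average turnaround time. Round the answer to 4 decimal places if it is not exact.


Sort by priority (ascending = highest first):
Order: [(1, 4), (2, 11), (3, 8), (4, 6)]
Completion times:
  Priority 1, burst=4, C=4
  Priority 2, burst=11, C=15
  Priority 3, burst=8, C=23
  Priority 4, burst=6, C=29
Average turnaround = 71/4 = 17.75

17.75


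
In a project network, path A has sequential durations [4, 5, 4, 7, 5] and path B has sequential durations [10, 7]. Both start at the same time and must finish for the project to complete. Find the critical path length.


Path A total = 4 + 5 + 4 + 7 + 5 = 25
Path B total = 10 + 7 = 17
Critical path = longest path = max(25, 17) = 25

25


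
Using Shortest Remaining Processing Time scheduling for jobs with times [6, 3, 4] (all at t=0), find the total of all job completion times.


Since all jobs arrive at t=0, SRPT equals SPT ordering.
SPT order: [3, 4, 6]
Completion times:
  Job 1: p=3, C=3
  Job 2: p=4, C=7
  Job 3: p=6, C=13
Total completion time = 3 + 7 + 13 = 23

23


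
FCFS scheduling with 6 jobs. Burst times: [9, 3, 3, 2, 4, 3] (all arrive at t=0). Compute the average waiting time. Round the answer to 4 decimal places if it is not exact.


FCFS order (as given): [9, 3, 3, 2, 4, 3]
Waiting times:
  Job 1: wait = 0
  Job 2: wait = 9
  Job 3: wait = 12
  Job 4: wait = 15
  Job 5: wait = 17
  Job 6: wait = 21
Sum of waiting times = 74
Average waiting time = 74/6 = 12.3333

12.3333


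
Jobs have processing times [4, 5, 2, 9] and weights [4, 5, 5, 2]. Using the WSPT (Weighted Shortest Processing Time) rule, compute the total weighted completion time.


Compute p/w ratios and sort ascending (WSPT): [(2, 5), (4, 4), (5, 5), (9, 2)]
Compute weighted completion times:
  Job (p=2,w=5): C=2, w*C=5*2=10
  Job (p=4,w=4): C=6, w*C=4*6=24
  Job (p=5,w=5): C=11, w*C=5*11=55
  Job (p=9,w=2): C=20, w*C=2*20=40
Total weighted completion time = 129

129


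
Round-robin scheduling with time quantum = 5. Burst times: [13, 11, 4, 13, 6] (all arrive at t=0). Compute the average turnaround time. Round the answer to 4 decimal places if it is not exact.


Time quantum = 5
Execution trace:
  J1 runs 5 units, time = 5
  J2 runs 5 units, time = 10
  J3 runs 4 units, time = 14
  J4 runs 5 units, time = 19
  J5 runs 5 units, time = 24
  J1 runs 5 units, time = 29
  J2 runs 5 units, time = 34
  J4 runs 5 units, time = 39
  J5 runs 1 units, time = 40
  J1 runs 3 units, time = 43
  J2 runs 1 units, time = 44
  J4 runs 3 units, time = 47
Finish times: [43, 44, 14, 47, 40]
Average turnaround = 188/5 = 37.6

37.6


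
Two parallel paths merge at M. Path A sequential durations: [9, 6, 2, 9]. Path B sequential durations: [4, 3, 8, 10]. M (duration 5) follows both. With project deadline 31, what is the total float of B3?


Forward pass: ES(B3) = sum of predecessors on chain B = 7
EF = ES + duration = 7 + 8 = 15
Backward pass: LF(M) = deadline = 31; LS(M) = 31 - 5 = 26
LF(B3) = LS(M) - sum(successors on chain B) = 26 - 10 = 16
LS = LF - duration = 16 - 8 = 8
Total float = LS - ES = 8 - 7 = 1

1


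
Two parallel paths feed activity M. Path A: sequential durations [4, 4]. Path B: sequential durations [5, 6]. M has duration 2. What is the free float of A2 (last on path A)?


ES(A2) = sum of predecessors on chain A = 4
EF(A2) = ES + duration = 4 + 4 = 8
Successor of A2 is M. ES(M) = max(sum(A), sum(B)) = max(8, 11) = 11
Free float = ES(successor) - EF(current) = 11 - 8 = 3

3


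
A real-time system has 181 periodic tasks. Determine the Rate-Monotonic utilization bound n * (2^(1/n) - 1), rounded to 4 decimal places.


Compute 2^(1/181) = 1.0038368845
Subtract 1: 1.0038368845 - 1 = 0.0038368845
Multiply by n: 181 * 0.0038368845 = 0.6944760945
Round to 4 dp: 0.6945

0.6945


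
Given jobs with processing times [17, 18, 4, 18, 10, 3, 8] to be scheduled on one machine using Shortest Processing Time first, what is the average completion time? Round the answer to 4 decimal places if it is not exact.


Sort jobs by processing time (SPT order): [3, 4, 8, 10, 17, 18, 18]
Compute completion times sequentially:
  Job 1: processing = 3, completes at 3
  Job 2: processing = 4, completes at 7
  Job 3: processing = 8, completes at 15
  Job 4: processing = 10, completes at 25
  Job 5: processing = 17, completes at 42
  Job 6: processing = 18, completes at 60
  Job 7: processing = 18, completes at 78
Sum of completion times = 230
Average completion time = 230/7 = 32.8571

32.8571


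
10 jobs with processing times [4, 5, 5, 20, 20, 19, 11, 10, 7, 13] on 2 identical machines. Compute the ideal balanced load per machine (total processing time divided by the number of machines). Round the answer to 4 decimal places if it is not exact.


Total processing time = 4 + 5 + 5 + 20 + 20 + 19 + 11 + 10 + 7 + 13 = 114
Number of machines = 2
Ideal balanced load = 114 / 2 = 57.0

57.0


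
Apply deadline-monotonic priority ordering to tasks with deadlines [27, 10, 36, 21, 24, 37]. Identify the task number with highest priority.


Sort tasks by relative deadline (ascending):
  Task 2: deadline = 10
  Task 4: deadline = 21
  Task 5: deadline = 24
  Task 1: deadline = 27
  Task 3: deadline = 36
  Task 6: deadline = 37
Priority order (highest first): [2, 4, 5, 1, 3, 6]
Highest priority task = 2

2


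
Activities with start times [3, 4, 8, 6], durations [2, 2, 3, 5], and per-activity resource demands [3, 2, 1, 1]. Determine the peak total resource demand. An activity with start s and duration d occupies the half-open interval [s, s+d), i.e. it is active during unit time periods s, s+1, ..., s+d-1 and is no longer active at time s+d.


Each activity i is active on [start_i, start_i + duration_i).
Compute total resource usage per time slot:
  t=0: active resources = [], total = 0
  t=1: active resources = [], total = 0
  t=2: active resources = [], total = 0
  t=3: active resources = [3], total = 3
  t=4: active resources = [3, 2], total = 5
  t=5: active resources = [2], total = 2
  t=6: active resources = [1], total = 1
  t=7: active resources = [1], total = 1
  t=8: active resources = [1, 1], total = 2
  t=9: active resources = [1, 1], total = 2
  t=10: active resources = [1, 1], total = 2
Peak resource demand = 5

5


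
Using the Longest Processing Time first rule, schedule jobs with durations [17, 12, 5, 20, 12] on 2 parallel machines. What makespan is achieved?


Sort jobs in decreasing order (LPT): [20, 17, 12, 12, 5]
Assign each job to the least loaded machine:
  Machine 1: jobs [20, 12], load = 32
  Machine 2: jobs [17, 12, 5], load = 34
Makespan = max load = 34

34


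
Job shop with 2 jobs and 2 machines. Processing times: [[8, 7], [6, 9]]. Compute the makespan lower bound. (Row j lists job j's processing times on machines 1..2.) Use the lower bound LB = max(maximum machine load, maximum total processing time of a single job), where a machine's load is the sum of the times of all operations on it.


Machine loads:
  Machine 1: 8 + 6 = 14
  Machine 2: 7 + 9 = 16
Max machine load = 16
Job totals:
  Job 1: 15
  Job 2: 15
Max job total = 15
Lower bound = max(16, 15) = 16

16


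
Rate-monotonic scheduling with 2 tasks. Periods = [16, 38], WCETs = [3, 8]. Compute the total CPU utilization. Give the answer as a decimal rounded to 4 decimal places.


Compute individual utilizations (exact fractions):
  Task 1: C/T = 3/16 (approx. 0.1875)
  Task 2: C/T = 8/38 = 4/19 (approx. 0.2105)
Total utilization U = 3/16 + 4/19 = 121/304
Rounded to 4 decimal places: U = 0.3980
RM (Liu & Layland) bound for 2 tasks = 0.828427; compare with U = 121/304 (approx. 0.398026)
U <= bound, so schedulable by RM sufficient condition.

0.3980


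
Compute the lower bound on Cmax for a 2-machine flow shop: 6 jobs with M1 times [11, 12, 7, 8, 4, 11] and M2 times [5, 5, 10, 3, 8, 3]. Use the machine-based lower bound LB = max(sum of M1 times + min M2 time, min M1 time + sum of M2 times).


LB1 = sum(M1 times) + min(M2 times) = 53 + 3 = 56
LB2 = min(M1 times) + sum(M2 times) = 4 + 34 = 38
Lower bound = max(LB1, LB2) = max(56, 38) = 56

56


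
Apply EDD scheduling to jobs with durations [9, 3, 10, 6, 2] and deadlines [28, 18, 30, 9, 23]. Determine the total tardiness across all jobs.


Sort by due date (EDD order): [(6, 9), (3, 18), (2, 23), (9, 28), (10, 30)]
Compute completion times and tardiness:
  Job 1: p=6, d=9, C=6, tardiness=max(0,6-9)=0
  Job 2: p=3, d=18, C=9, tardiness=max(0,9-18)=0
  Job 3: p=2, d=23, C=11, tardiness=max(0,11-23)=0
  Job 4: p=9, d=28, C=20, tardiness=max(0,20-28)=0
  Job 5: p=10, d=30, C=30, tardiness=max(0,30-30)=0
Total tardiness = 0

0
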